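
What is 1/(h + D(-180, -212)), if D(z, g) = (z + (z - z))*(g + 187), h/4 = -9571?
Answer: -1/33784 ≈ -2.9600e-5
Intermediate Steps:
h = -38284 (h = 4*(-9571) = -38284)
D(z, g) = z*(187 + g) (D(z, g) = (z + 0)*(187 + g) = z*(187 + g))
1/(h + D(-180, -212)) = 1/(-38284 - 180*(187 - 212)) = 1/(-38284 - 180*(-25)) = 1/(-38284 + 4500) = 1/(-33784) = -1/33784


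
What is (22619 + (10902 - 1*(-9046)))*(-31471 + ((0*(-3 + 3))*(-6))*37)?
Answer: -1339626057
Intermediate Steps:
(22619 + (10902 - 1*(-9046)))*(-31471 + ((0*(-3 + 3))*(-6))*37) = (22619 + (10902 + 9046))*(-31471 + ((0*0)*(-6))*37) = (22619 + 19948)*(-31471 + (0*(-6))*37) = 42567*(-31471 + 0*37) = 42567*(-31471 + 0) = 42567*(-31471) = -1339626057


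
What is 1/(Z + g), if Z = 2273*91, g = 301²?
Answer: 1/297444 ≈ 3.3620e-6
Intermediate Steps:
g = 90601
Z = 206843
1/(Z + g) = 1/(206843 + 90601) = 1/297444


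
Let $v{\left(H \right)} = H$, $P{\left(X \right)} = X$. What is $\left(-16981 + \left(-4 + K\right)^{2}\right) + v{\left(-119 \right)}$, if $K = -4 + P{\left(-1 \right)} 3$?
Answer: $-16979$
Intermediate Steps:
$K = -7$ ($K = -4 - 3 = -7$)
$\left(-16981 + \left(-4 + K\right)^{2}\right) + v{\left(-119 \right)} = \left(-16981 + \left(-4 - 7\right)^{2}\right) - 119 = \left(-16981 + \left(-11\right)^{2}\right) - 119 = \left(-16981 + 121\right) - 119 = -16860 - 119 = -16979$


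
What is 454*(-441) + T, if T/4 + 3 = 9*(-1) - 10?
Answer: -200302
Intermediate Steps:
T = -88 (T = -12 + 4*(9*(-1) - 10) = -12 + 4*(-9 - 10) = -12 + 4*(-19) = -12 - 76 = -88)
454*(-441) + T = 454*(-441) - 88 = -200214 - 88 = -200302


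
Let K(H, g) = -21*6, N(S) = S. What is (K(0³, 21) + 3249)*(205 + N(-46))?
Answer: 496557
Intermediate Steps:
K(H, g) = -126
(K(0³, 21) + 3249)*(205 + N(-46)) = (-126 + 3249)*(205 - 46) = 3123*159 = 496557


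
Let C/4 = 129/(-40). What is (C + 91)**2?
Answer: 609961/100 ≈ 6099.6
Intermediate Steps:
C = -129/10 (C = 4*(129/(-40)) = 4*(129*(-1/40)) = 4*(-129/40) = -129/10 ≈ -12.900)
(C + 91)**2 = (-129/10 + 91)**2 = (781/10)**2 = 609961/100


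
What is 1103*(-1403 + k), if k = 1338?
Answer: -71695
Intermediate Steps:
1103*(-1403 + k) = 1103*(-1403 + 1338) = 1103*(-65) = -71695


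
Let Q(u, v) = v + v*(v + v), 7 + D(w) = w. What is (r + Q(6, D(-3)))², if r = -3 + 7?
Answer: 37636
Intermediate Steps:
D(w) = -7 + w
r = 4
Q(u, v) = v + 2*v² (Q(u, v) = v + v*(2*v) = v + 2*v²)
(r + Q(6, D(-3)))² = (4 + (-7 - 3)*(1 + 2*(-7 - 3)))² = (4 - 10*(1 + 2*(-10)))² = (4 - 10*(1 - 20))² = (4 - 10*(-19))² = (4 + 190)² = 194² = 37636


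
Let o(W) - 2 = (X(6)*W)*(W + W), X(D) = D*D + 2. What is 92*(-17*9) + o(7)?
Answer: -10350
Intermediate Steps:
X(D) = 2 + D**2 (X(D) = D**2 + 2 = 2 + D**2)
o(W) = 2 + 76*W**2 (o(W) = 2 + ((2 + 6**2)*W)*(W + W) = 2 + ((2 + 36)*W)*(2*W) = 2 + (38*W)*(2*W) = 2 + 76*W**2)
92*(-17*9) + o(7) = 92*(-17*9) + (2 + 76*7**2) = 92*(-153) + (2 + 76*49) = -14076 + (2 + 3724) = -14076 + 3726 = -10350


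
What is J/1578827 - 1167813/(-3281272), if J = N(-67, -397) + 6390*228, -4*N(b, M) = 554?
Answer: 6623871041419/5180560827944 ≈ 1.2786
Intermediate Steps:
N(b, M) = -277/2 (N(b, M) = -¼*554 = -277/2)
J = 2913563/2 (J = -277/2 + 6390*228 = -277/2 + 1456920 = 2913563/2 ≈ 1.4568e+6)
J/1578827 - 1167813/(-3281272) = (2913563/2)/1578827 - 1167813/(-3281272) = (2913563/2)*(1/1578827) - 1167813*(-1/3281272) = 2913563/3157654 + 1167813/3281272 = 6623871041419/5180560827944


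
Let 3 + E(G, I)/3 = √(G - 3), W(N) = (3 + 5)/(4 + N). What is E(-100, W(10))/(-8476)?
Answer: 9/8476 - 3*I*√103/8476 ≈ 0.0010618 - 0.0035921*I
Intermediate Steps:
W(N) = 8/(4 + N)
E(G, I) = -9 + 3*√(-3 + G) (E(G, I) = -9 + 3*√(G - 3) = -9 + 3*√(-3 + G))
E(-100, W(10))/(-8476) = (-9 + 3*√(-3 - 100))/(-8476) = (-9 + 3*√(-103))*(-1/8476) = (-9 + 3*(I*√103))*(-1/8476) = (-9 + 3*I*√103)*(-1/8476) = 9/8476 - 3*I*√103/8476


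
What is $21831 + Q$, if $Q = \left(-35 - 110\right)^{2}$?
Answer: $42856$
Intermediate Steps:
$Q = 21025$ ($Q = \left(-145\right)^{2} = 21025$)
$21831 + Q = 21831 + 21025 = 42856$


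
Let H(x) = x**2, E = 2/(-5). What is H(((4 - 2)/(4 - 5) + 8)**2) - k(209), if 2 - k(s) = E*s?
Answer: 6052/5 ≈ 1210.4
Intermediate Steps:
E = -2/5 (E = 2*(-1/5) = -2/5 ≈ -0.40000)
k(s) = 2 + 2*s/5 (k(s) = 2 - (-2)*s/5 = 2 + 2*s/5)
H(((4 - 2)/(4 - 5) + 8)**2) - k(209) = (((4 - 2)/(4 - 5) + 8)**2)**2 - (2 + (2/5)*209) = ((2/(-1) + 8)**2)**2 - (2 + 418/5) = ((2*(-1) + 8)**2)**2 - 1*428/5 = ((-2 + 8)**2)**2 - 428/5 = (6**2)**2 - 428/5 = 36**2 - 428/5 = 1296 - 428/5 = 6052/5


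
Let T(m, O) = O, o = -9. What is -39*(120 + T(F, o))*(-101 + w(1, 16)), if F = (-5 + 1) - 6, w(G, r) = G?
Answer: 432900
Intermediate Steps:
F = -10 (F = -4 - 6 = -10)
-39*(120 + T(F, o))*(-101 + w(1, 16)) = -39*(120 - 9)*(-101 + 1) = -4329*(-100) = -39*(-11100) = 432900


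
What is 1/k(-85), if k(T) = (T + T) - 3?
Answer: -1/173 ≈ -0.0057803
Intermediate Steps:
k(T) = -3 + 2*T (k(T) = 2*T - 3 = -3 + 2*T)
1/k(-85) = 1/(-3 + 2*(-85)) = 1/(-3 - 170) = 1/(-173) = -1/173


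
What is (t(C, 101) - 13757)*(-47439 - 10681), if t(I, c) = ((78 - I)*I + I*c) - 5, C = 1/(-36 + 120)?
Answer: 705356212805/882 ≈ 7.9972e+8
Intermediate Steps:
C = 1/84 ≈ 0.011905
t(I, c) = -5 + I*c + I*(78 - I) (t(I, c) = (I*(78 - I) + I*c) - 5 = (I*c + I*(78 - I)) - 5 = -5 + I*c + I*(78 - I))
(t(C, 101) - 13757)*(-47439 - 10681) = ((-5 - (1/84)**2 + 78*(1/84) + (1/84)*101) - 13757)*(-47439 - 10681) = ((-5 - 1*1/7056 + 13/14 + 101/84) - 13757)*(-58120) = ((-5 - 1/7056 + 13/14 + 101/84) - 13757)*(-58120) = (-20245/7056 - 13757)*(-58120) = -97089637/7056*(-58120) = 705356212805/882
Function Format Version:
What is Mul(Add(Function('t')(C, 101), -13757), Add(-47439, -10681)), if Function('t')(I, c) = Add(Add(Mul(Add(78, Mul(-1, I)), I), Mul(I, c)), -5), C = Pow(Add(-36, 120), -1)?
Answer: Rational(705356212805, 882) ≈ 7.9972e+8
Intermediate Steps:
C = Rational(1, 84) (C = Pow(84, -1) = Rational(1, 84) ≈ 0.011905)
Function('t')(I, c) = Add(-5, Mul(I, c), Mul(I, Add(78, Mul(-1, I)))) (Function('t')(I, c) = Add(Add(Mul(I, Add(78, Mul(-1, I))), Mul(I, c)), -5) = Add(Add(Mul(I, c), Mul(I, Add(78, Mul(-1, I)))), -5) = Add(-5, Mul(I, c), Mul(I, Add(78, Mul(-1, I)))))
Mul(Add(Function('t')(C, 101), -13757), Add(-47439, -10681)) = Mul(Add(Add(-5, Mul(-1, Pow(Rational(1, 84), 2)), Mul(78, Rational(1, 84)), Mul(Rational(1, 84), 101)), -13757), Add(-47439, -10681)) = Mul(Add(Add(-5, Mul(-1, Rational(1, 7056)), Rational(13, 14), Rational(101, 84)), -13757), -58120) = Mul(Add(Add(-5, Rational(-1, 7056), Rational(13, 14), Rational(101, 84)), -13757), -58120) = Mul(Add(Rational(-20245, 7056), -13757), -58120) = Mul(Rational(-97089637, 7056), -58120) = Rational(705356212805, 882)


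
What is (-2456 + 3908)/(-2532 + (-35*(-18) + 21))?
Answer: -44/57 ≈ -0.77193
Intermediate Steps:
(-2456 + 3908)/(-2532 + (-35*(-18) + 21)) = 1452/(-2532 + (630 + 21)) = 1452/(-2532 + 651) = 1452/(-1881) = 1452*(-1/1881) = -44/57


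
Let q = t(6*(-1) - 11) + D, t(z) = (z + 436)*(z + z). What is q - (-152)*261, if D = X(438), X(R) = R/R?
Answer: 25427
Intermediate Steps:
X(R) = 1
t(z) = 2*z*(436 + z) (t(z) = (436 + z)*(2*z) = 2*z*(436 + z))
D = 1
q = -14245 (q = 2*(6*(-1) - 11)*(436 + (6*(-1) - 11)) + 1 = 2*(-6 - 11)*(436 + (-6 - 11)) + 1 = 2*(-17)*(436 - 17) + 1 = 2*(-17)*419 + 1 = -14246 + 1 = -14245)
q - (-152)*261 = -14245 - (-152)*261 = -14245 - 1*(-39672) = -14245 + 39672 = 25427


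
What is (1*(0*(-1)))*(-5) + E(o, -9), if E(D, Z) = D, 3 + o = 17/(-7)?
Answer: -38/7 ≈ -5.4286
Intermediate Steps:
o = -38/7 (o = -3 + 17/(-7) = -3 + 17*(-1/7) = -3 - 17/7 = -38/7 ≈ -5.4286)
(1*(0*(-1)))*(-5) + E(o, -9) = (1*(0*(-1)))*(-5) - 38/7 = (1*0)*(-5) - 38/7 = 0*(-5) - 38/7 = 0 - 38/7 = -38/7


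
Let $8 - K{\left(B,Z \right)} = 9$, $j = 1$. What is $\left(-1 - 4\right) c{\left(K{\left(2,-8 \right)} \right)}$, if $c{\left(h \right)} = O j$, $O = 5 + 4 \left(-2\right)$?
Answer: $15$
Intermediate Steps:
$O = -3$ ($O = 5 - 8 = -3$)
$K{\left(B,Z \right)} = -1$ ($K{\left(B,Z \right)} = 8 - 9 = -1$)
$c{\left(h \right)} = -3$ ($c{\left(h \right)} = \left(-3\right) 1 = -3$)
$\left(-1 - 4\right) c{\left(K{\left(2,-8 \right)} \right)} = \left(-1 - 4\right) \left(-3\right) = \left(-5\right) \left(-3\right) = 15$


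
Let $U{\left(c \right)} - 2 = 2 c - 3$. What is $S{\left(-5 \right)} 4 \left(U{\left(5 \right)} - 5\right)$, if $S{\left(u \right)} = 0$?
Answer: $0$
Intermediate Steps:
$U{\left(c \right)} = -1 + 2 c$ ($U{\left(c \right)} = 2 + \left(2 c - 3\right) = 2 + \left(-3 + 2 c\right) = -1 + 2 c$)
$S{\left(-5 \right)} 4 \left(U{\left(5 \right)} - 5\right) = 0 \cdot 4 \left(\left(-1 + 2 \cdot 5\right) - 5\right) = 0 \left(\left(-1 + 10\right) - 5\right) = 0 \left(9 - 5\right) = 0 \cdot 4 = 0$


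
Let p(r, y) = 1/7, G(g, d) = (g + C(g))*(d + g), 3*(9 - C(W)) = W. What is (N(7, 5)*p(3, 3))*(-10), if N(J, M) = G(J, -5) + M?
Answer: -970/21 ≈ -46.190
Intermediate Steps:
C(W) = 9 - W/3
G(g, d) = (9 + 2*g/3)*(d + g) (G(g, d) = (g + (9 - g/3))*(d + g) = (9 + 2*g/3)*(d + g))
p(r, y) = 1/7
N(J, M) = -45 + M + 2*J**2/3 + 17*J/3 (N(J, M) = (9*(-5) + 9*J + 2*J**2/3 + (2/3)*(-5)*J) + M = (-45 + 9*J + 2*J**2/3 - 10*J/3) + M = (-45 + 2*J**2/3 + 17*J/3) + M = -45 + M + 2*J**2/3 + 17*J/3)
(N(7, 5)*p(3, 3))*(-10) = ((-45 + 5 + (2/3)*7**2 + (17/3)*7)*(1/7))*(-10) = ((-45 + 5 + (2/3)*49 + 119/3)*(1/7))*(-10) = ((-45 + 5 + 98/3 + 119/3)*(1/7))*(-10) = ((97/3)*(1/7))*(-10) = (97/21)*(-10) = -970/21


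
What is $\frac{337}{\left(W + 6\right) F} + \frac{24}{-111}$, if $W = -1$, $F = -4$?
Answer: $- \frac{12629}{740} \approx -17.066$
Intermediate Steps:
$\frac{337}{\left(W + 6\right) F} + \frac{24}{-111} = \frac{337}{\left(-1 + 6\right) \left(-4\right)} + \frac{24}{-111} = \frac{337}{5 \left(-4\right)} + 24 \left(- \frac{1}{111}\right) = \frac{337}{-20} - \frac{8}{37} = 337 \left(- \frac{1}{20}\right) - \frac{8}{37} = - \frac{337}{20} - \frac{8}{37} = - \frac{12629}{740}$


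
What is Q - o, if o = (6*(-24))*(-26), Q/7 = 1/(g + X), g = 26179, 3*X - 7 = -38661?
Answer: -149321931/39883 ≈ -3744.0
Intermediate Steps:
X = -38654/3 (X = 7/3 + (⅓)*(-38661) = 7/3 - 12887 = -38654/3 ≈ -12885.)
Q = 21/39883 (Q = 7/(26179 - 38654/3) = 7/(39883/3) = 7*(3/39883) = 21/39883 ≈ 0.00052654)
o = 3744 (o = -144*(-26) = 3744)
Q - o = 21/39883 - 1*3744 = 21/39883 - 3744 = -149321931/39883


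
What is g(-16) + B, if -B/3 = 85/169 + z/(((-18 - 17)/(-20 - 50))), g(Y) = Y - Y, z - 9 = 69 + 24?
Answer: -103683/169 ≈ -613.51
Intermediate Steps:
z = 102 (z = 9 + (69 + 24) = 9 + 93 = 102)
g(Y) = 0
B = -103683/169 (B = -3*(85/169 + 102/(((-18 - 17)/(-20 - 50)))) = -3*(85*(1/169) + 102/((-35/(-70)))) = -3*(85/169 + 102/((-35*(-1/70)))) = -3*(85/169 + 102/(½)) = -3*(85/169 + 102*2) = -3*(85/169 + 204) = -3*34561/169 = -103683/169 ≈ -613.51)
g(-16) + B = 0 - 103683/169 = -103683/169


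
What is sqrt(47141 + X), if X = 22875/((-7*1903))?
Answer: 31*sqrt(8704287746)/13321 ≈ 217.12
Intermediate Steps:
X = -22875/13321 (X = 22875/(-13321) = 22875*(-1/13321) = -22875/13321 ≈ -1.7172)
sqrt(47141 + X) = sqrt(47141 - 22875/13321) = sqrt(627942386/13321) = 31*sqrt(8704287746)/13321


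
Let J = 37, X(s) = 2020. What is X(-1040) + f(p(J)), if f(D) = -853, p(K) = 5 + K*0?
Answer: 1167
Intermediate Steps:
p(K) = 5 (p(K) = 5 + 0 = 5)
X(-1040) + f(p(J)) = 2020 - 853 = 1167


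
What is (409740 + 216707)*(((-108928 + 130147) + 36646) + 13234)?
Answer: 44539755253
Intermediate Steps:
(409740 + 216707)*(((-108928 + 130147) + 36646) + 13234) = 626447*((21219 + 36646) + 13234) = 626447*(57865 + 13234) = 626447*71099 = 44539755253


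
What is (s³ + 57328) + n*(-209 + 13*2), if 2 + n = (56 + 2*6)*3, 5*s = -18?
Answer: 2539418/125 ≈ 20315.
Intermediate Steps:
s = -18/5 (s = (⅕)*(-18) = -18/5 ≈ -3.6000)
n = 202 (n = -2 + (56 + 2*6)*3 = -2 + (56 + 12)*3 = -2 + 68*3 = -2 + 204 = 202)
(s³ + 57328) + n*(-209 + 13*2) = ((-18/5)³ + 57328) + 202*(-209 + 13*2) = (-5832/125 + 57328) + 202*(-209 + 26) = 7160168/125 + 202*(-183) = 7160168/125 - 36966 = 2539418/125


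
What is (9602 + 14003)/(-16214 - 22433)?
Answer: -23605/38647 ≈ -0.61078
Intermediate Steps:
(9602 + 14003)/(-16214 - 22433) = 23605/(-38647) = 23605*(-1/38647) = -23605/38647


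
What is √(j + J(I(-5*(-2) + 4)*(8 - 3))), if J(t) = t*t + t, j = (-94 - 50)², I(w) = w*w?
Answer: 6*√27281 ≈ 991.02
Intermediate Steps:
I(w) = w²
j = 20736 (j = (-144)² = 20736)
J(t) = t + t² (J(t) = t² + t = t + t²)
√(j + J(I(-5*(-2) + 4)*(8 - 3))) = √(20736 + ((-5*(-2) + 4)²*(8 - 3))*(1 + (-5*(-2) + 4)²*(8 - 3))) = √(20736 + ((10 + 4)²*5)*(1 + (10 + 4)²*5)) = √(20736 + (14²*5)*(1 + 14²*5)) = √(20736 + (196*5)*(1 + 196*5)) = √(20736 + 980*(1 + 980)) = √(20736 + 980*981) = √(20736 + 961380) = √982116 = 6*√27281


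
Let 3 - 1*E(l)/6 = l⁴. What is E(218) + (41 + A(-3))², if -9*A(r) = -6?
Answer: -121960635317/9 ≈ -1.3551e+10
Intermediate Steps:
E(l) = 18 - 6*l⁴
A(r) = ⅔ (A(r) = -⅑*(-6) = ⅔)
E(218) + (41 + A(-3))² = (18 - 6*218⁴) + (41 + ⅔)² = (18 - 6*2258530576) + (125/3)² = (18 - 13551183456) + 15625/9 = -13551183438 + 15625/9 = -121960635317/9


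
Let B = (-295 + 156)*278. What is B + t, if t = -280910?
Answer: -319552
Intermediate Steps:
B = -38642 (B = -139*278 = -38642)
B + t = -38642 - 280910 = -319552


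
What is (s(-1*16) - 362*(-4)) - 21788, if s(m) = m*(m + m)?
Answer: -19828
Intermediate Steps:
s(m) = 2*m² (s(m) = m*(2*m) = 2*m²)
(s(-1*16) - 362*(-4)) - 21788 = (2*(-1*16)² - 362*(-4)) - 21788 = (2*(-16)² + 1448) - 21788 = (2*256 + 1448) - 21788 = (512 + 1448) - 21788 = 1960 - 21788 = -19828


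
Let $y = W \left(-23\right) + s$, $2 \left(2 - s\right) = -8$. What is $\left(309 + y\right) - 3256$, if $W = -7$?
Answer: $-2780$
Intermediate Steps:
$s = 6$ ($s = 2 - -4 = 2 + 4 = 6$)
$y = 167$ ($y = \left(-7\right) \left(-23\right) + 6 = 161 + 6 = 167$)
$\left(309 + y\right) - 3256 = \left(309 + 167\right) - 3256 = 476 - 3256 = -2780$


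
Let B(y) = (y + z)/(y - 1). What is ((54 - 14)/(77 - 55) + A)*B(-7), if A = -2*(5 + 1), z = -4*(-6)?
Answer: 238/11 ≈ 21.636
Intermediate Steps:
z = 24
A = -12 (A = -2*6 = -12)
B(y) = (24 + y)/(-1 + y) (B(y) = (y + 24)/(y - 1) = (24 + y)/(-1 + y))
((54 - 14)/(77 - 55) + A)*B(-7) = ((54 - 14)/(77 - 55) - 12)*((24 - 7)/(-1 - 7)) = (40/22 - 12)*(17/(-8)) = (40*(1/22) - 12)*(-⅛*17) = (20/11 - 12)*(-17/8) = -112/11*(-17/8) = 238/11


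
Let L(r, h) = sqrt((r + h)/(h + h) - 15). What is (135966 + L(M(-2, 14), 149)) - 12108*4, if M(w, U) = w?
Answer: 87534 + I*sqrt(1288254)/298 ≈ 87534.0 + 3.8088*I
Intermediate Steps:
L(r, h) = sqrt(-15 + (h + r)/(2*h)) (L(r, h) = sqrt((h + r)/((2*h)) - 15) = sqrt((h + r)*(1/(2*h)) - 15) = sqrt((h + r)/(2*h) - 15) = sqrt(-15 + (h + r)/(2*h)))
(135966 + L(M(-2, 14), 149)) - 12108*4 = (135966 + sqrt(-58 + 2*(-2)/149)/2) - 12108*4 = (135966 + sqrt(-58 + 2*(-2)*(1/149))/2) - 48432 = (135966 + sqrt(-58 - 4/149)/2) - 48432 = (135966 + sqrt(-8646/149)/2) - 48432 = (135966 + (I*sqrt(1288254)/149)/2) - 48432 = (135966 + I*sqrt(1288254)/298) - 48432 = 87534 + I*sqrt(1288254)/298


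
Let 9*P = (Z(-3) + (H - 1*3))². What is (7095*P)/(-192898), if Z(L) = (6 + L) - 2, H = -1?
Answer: -165/4486 ≈ -0.036781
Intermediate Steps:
Z(L) = 4 + L
P = 1 (P = ((4 - 3) + (-1 - 1*3))²/9 = (1 + (-1 - 3))²/9 = (1 - 4)²/9 = (⅑)*(-3)² = (⅑)*9 = 1)
(7095*P)/(-192898) = (7095*1)/(-192898) = 7095*(-1/192898) = -165/4486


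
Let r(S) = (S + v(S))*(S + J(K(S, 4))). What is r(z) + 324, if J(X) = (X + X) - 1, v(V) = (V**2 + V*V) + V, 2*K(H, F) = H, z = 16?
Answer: 17188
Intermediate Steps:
K(H, F) = H/2
v(V) = V + 2*V**2 (v(V) = (V**2 + V**2) + V = 2*V**2 + V = V + 2*V**2)
J(X) = -1 + 2*X (J(X) = 2*X - 1 = -1 + 2*X)
r(S) = (-1 + 2*S)*(S + S*(1 + 2*S)) (r(S) = (S + S*(1 + 2*S))*(S + (-1 + 2*(S/2))) = (S + S*(1 + 2*S))*(S + (-1 + S)) = (S + S*(1 + 2*S))*(-1 + 2*S) = (-1 + 2*S)*(S + S*(1 + 2*S)))
r(z) + 324 = 2*16*(-1 + 16 + 2*16**2) + 324 = 2*16*(-1 + 16 + 2*256) + 324 = 2*16*(-1 + 16 + 512) + 324 = 2*16*527 + 324 = 16864 + 324 = 17188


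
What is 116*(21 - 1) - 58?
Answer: 2262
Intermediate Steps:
116*(21 - 1) - 58 = 116*20 - 58 = 2320 - 58 = 2262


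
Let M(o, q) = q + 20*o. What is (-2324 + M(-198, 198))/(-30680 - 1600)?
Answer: 3043/16140 ≈ 0.18854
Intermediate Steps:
(-2324 + M(-198, 198))/(-30680 - 1600) = (-2324 + (198 + 20*(-198)))/(-30680 - 1600) = (-2324 + (198 - 3960))/(-32280) = (-2324 - 3762)*(-1/32280) = -6086*(-1/32280) = 3043/16140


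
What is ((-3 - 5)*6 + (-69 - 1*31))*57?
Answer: -8436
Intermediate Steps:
((-3 - 5)*6 + (-69 - 1*31))*57 = (-8*6 + (-69 - 31))*57 = (-48 - 100)*57 = -148*57 = -8436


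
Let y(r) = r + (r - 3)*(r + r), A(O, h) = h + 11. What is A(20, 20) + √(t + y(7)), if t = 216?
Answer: 31 + 3*√31 ≈ 47.703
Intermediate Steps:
A(O, h) = 11 + h
y(r) = r + 2*r*(-3 + r) (y(r) = r + (-3 + r)*(2*r) = r + 2*r*(-3 + r))
A(20, 20) + √(t + y(7)) = (11 + 20) + √(216 + 7*(-5 + 2*7)) = 31 + √(216 + 7*(-5 + 14)) = 31 + √(216 + 7*9) = 31 + √(216 + 63) = 31 + √279 = 31 + 3*√31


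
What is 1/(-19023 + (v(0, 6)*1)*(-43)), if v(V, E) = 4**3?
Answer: -1/21775 ≈ -4.5924e-5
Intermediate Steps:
v(V, E) = 64
1/(-19023 + (v(0, 6)*1)*(-43)) = 1/(-19023 + (64*1)*(-43)) = 1/(-19023 + 64*(-43)) = 1/(-19023 - 2752) = 1/(-21775) = -1/21775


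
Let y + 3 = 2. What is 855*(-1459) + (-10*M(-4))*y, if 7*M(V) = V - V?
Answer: -1247445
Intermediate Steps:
y = -1 (y = -3 + 2 = -1)
M(V) = 0 (M(V) = (V - V)/7 = (1/7)*0 = 0)
855*(-1459) + (-10*M(-4))*y = 855*(-1459) - 10*0*(-1) = -1247445 + 0*(-1) = -1247445 + 0 = -1247445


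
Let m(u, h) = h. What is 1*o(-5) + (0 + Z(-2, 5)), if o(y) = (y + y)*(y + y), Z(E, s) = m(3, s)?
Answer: 105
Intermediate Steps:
Z(E, s) = s
o(y) = 4*y**2 (o(y) = (2*y)*(2*y) = 4*y**2)
1*o(-5) + (0 + Z(-2, 5)) = 1*(4*(-5)**2) + (0 + 5) = 1*(4*25) + 5 = 1*100 + 5 = 100 + 5 = 105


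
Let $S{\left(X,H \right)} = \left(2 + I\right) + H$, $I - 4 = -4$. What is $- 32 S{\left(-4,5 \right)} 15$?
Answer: $-3360$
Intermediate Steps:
$I = 0$ ($I = 4 - 4 = 0$)
$S{\left(X,H \right)} = 2 + H$ ($S{\left(X,H \right)} = \left(2 + 0\right) + H = 2 + H$)
$- 32 S{\left(-4,5 \right)} 15 = - 32 \left(2 + 5\right) 15 = \left(-32\right) 7 \cdot 15 = \left(-224\right) 15 = -3360$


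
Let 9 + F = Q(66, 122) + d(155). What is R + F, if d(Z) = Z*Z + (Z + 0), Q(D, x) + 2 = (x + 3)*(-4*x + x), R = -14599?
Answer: -36180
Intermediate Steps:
Q(D, x) = -2 - 3*x*(3 + x) (Q(D, x) = -2 + (x + 3)*(-4*x + x) = -2 + (3 + x)*(-3*x) = -2 - 3*x*(3 + x))
d(Z) = Z + Z**2 (d(Z) = Z**2 + Z = Z + Z**2)
F = -21581 (F = -9 + ((-2 - 9*122 - 3*122**2) + 155*(1 + 155)) = -9 + ((-2 - 1098 - 3*14884) + 155*156) = -9 + ((-2 - 1098 - 44652) + 24180) = -9 + (-45752 + 24180) = -9 - 21572 = -21581)
R + F = -14599 - 21581 = -36180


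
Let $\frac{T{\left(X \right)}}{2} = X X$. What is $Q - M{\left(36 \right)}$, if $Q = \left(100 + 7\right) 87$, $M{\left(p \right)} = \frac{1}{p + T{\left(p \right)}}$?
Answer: $\frac{24464051}{2628} \approx 9309.0$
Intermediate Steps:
$T{\left(X \right)} = 2 X^{2}$ ($T{\left(X \right)} = 2 X X = 2 X^{2}$)
$M{\left(p \right)} = \frac{1}{p + 2 p^{2}}$
$Q = 9309$ ($Q = 107 \cdot 87 = 9309$)
$Q - M{\left(36 \right)} = 9309 - \frac{1}{36 \left(1 + 2 \cdot 36\right)} = 9309 - \frac{1}{36 \left(1 + 72\right)} = 9309 - \frac{1}{36 \cdot 73} = 9309 - \frac{1}{36} \cdot \frac{1}{73} = 9309 - \frac{1}{2628} = \frac{24464051}{2628}$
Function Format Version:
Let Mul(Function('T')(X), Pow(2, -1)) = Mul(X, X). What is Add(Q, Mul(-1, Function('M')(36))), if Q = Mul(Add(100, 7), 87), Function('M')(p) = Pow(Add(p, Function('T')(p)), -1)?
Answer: Rational(24464051, 2628) ≈ 9309.0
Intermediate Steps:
Function('T')(X) = Mul(2, Pow(X, 2)) (Function('T')(X) = Mul(2, Mul(X, X)) = Mul(2, Pow(X, 2)))
Function('M')(p) = Pow(Add(p, Mul(2, Pow(p, 2))), -1)
Q = 9309 (Q = Mul(107, 87) = 9309)
Add(Q, Mul(-1, Function('M')(36))) = Add(9309, Mul(-1, Mul(Pow(36, -1), Pow(Add(1, Mul(2, 36)), -1)))) = Add(9309, Mul(-1, Mul(Rational(1, 36), Pow(Add(1, 72), -1)))) = Add(9309, Mul(-1, Mul(Rational(1, 36), Pow(73, -1)))) = Add(9309, Mul(-1, Mul(Rational(1, 36), Rational(1, 73)))) = Add(9309, Mul(-1, Rational(1, 2628))) = Add(9309, Rational(-1, 2628)) = Rational(24464051, 2628)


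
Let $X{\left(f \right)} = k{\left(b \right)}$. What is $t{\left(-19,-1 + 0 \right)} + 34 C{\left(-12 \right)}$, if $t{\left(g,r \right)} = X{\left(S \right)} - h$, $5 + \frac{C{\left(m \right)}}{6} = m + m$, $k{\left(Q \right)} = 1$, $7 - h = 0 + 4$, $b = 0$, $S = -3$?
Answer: $-5918$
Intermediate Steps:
$h = 3$ ($h = 7 - \left(0 + 4\right) = 7 - 4 = 3$)
$X{\left(f \right)} = 1$
$C{\left(m \right)} = -30 + 12 m$ ($C{\left(m \right)} = -30 + 6 \left(m + m\right) = -30 + 6 \cdot 2 m = -30 + 12 m$)
$t{\left(g,r \right)} = -2$ ($t{\left(g,r \right)} = 1 - 3 = -2$)
$t{\left(-19,-1 + 0 \right)} + 34 C{\left(-12 \right)} = -2 + 34 \left(-30 + 12 \left(-12\right)\right) = -2 + 34 \left(-30 - 144\right) = -2 + 34 \left(-174\right) = -2 - 5916 = -5918$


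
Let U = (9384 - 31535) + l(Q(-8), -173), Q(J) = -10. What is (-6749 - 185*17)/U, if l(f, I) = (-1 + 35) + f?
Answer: 9894/22127 ≈ 0.44715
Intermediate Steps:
l(f, I) = 34 + f
U = -22127 (U = (9384 - 31535) + (34 - 10) = -22151 + 24 = -22127)
(-6749 - 185*17)/U = (-6749 - 185*17)/(-22127) = (-6749 - 3145)*(-1/22127) = -9894*(-1/22127) = 9894/22127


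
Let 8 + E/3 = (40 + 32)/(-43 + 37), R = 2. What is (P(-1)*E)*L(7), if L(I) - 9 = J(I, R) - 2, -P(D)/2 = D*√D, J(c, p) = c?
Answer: -1680*I ≈ -1680.0*I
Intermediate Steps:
P(D) = -2*D^(3/2) (P(D) = -2*D*√D = -2*D^(3/2))
E = -60 (E = -24 + 3*((40 + 32)/(-43 + 37)) = -24 + 3*(72/(-6)) = -24 + 3*(72*(-⅙)) = -24 + 3*(-12) = -24 - 36 = -60)
L(I) = 7 + I (L(I) = 9 + (I - 2) = 9 + (-2 + I) = 7 + I)
(P(-1)*E)*L(7) = (-(-2)*I*(-60))*(7 + 7) = (-(-2)*I*(-60))*14 = ((2*I)*(-60))*14 = -120*I*14 = -1680*I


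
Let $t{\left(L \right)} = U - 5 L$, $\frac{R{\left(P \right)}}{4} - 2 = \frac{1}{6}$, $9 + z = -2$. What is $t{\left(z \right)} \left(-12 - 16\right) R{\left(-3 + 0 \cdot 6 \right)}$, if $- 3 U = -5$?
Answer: $- \frac{123760}{9} \approx -13751.0$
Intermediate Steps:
$U = \frac{5}{3}$ ($U = \left(- \frac{1}{3}\right) \left(-5\right) = \frac{5}{3} \approx 1.6667$)
$z = -11$ ($z = -9 - 2 = -11$)
$R{\left(P \right)} = \frac{26}{3}$ ($R{\left(P \right)} = 8 + \frac{4}{6} = 8 + 4 \cdot \frac{1}{6} = 8 + \frac{2}{3} = \frac{26}{3}$)
$t{\left(L \right)} = \frac{5}{3} - 5 L$
$t{\left(z \right)} \left(-12 - 16\right) R{\left(-3 + 0 \cdot 6 \right)} = \left(\frac{5}{3} - -55\right) \left(-12 - 16\right) \frac{26}{3} = \left(\frac{5}{3} + 55\right) \left(\left(-28\right) \frac{26}{3}\right) = \frac{170}{3} \left(- \frac{728}{3}\right) = - \frac{123760}{9}$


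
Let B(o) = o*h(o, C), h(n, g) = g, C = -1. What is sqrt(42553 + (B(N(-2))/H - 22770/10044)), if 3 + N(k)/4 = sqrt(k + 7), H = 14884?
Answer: sqrt(5477628976706 - 34596*sqrt(5))/11346 ≈ 206.28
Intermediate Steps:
N(k) = -12 + 4*sqrt(7 + k) (N(k) = -12 + 4*sqrt(k + 7) = -12 + 4*sqrt(7 + k))
B(o) = -o (B(o) = o*(-1) = -o)
sqrt(42553 + (B(N(-2))/H - 22770/10044)) = sqrt(42553 + (-(-12 + 4*sqrt(7 - 2))/14884 - 22770/10044)) = sqrt(42553 + (-(-12 + 4*sqrt(5))*(1/14884) - 22770*1/10044)) = sqrt(42553 + ((12 - 4*sqrt(5))*(1/14884) - 1265/558)) = sqrt(42553 + ((3/3721 - sqrt(5)/3721) - 1265/558)) = sqrt(42553 + (-4705391/2076318 - sqrt(5)/3721)) = sqrt(88348854463/2076318 - sqrt(5)/3721)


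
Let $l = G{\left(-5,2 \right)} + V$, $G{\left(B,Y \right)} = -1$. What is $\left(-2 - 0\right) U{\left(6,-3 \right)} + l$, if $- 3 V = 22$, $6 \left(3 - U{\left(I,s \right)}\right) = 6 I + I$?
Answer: $- \frac{1}{3} \approx -0.33333$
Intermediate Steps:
$U{\left(I,s \right)} = 3 - \frac{7 I}{6}$ ($U{\left(I,s \right)} = 3 - \frac{6 I + I}{6} = 3 - \frac{7 I}{6}$)
$V = - \frac{22}{3}$ ($V = \left(- \frac{1}{3}\right) 22 = - \frac{22}{3} \approx -7.3333$)
$l = - \frac{25}{3}$ ($l = -1 - \frac{22}{3} = - \frac{25}{3} \approx -8.3333$)
$\left(-2 - 0\right) U{\left(6,-3 \right)} + l = \left(-2 - 0\right) \left(3 - 7\right) - \frac{25}{3} = \left(-2 + 0\right) \left(3 - 7\right) - \frac{25}{3} = \left(-2\right) \left(-4\right) - \frac{25}{3} = 8 - \frac{25}{3} = - \frac{1}{3}$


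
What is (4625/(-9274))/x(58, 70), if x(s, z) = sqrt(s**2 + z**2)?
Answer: -4625*sqrt(2066)/38320168 ≈ -0.0054859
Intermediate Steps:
(4625/(-9274))/x(58, 70) = (4625/(-9274))/(sqrt(58**2 + 70**2)) = (4625*(-1/9274))/(sqrt(3364 + 4900)) = -4625*sqrt(2066)/4132/9274 = -4625*sqrt(2066)/38320168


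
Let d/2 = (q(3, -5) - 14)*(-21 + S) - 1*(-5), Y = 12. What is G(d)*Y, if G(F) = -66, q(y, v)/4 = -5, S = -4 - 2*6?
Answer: -792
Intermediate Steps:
S = -16 (S = -4 - 12 = -16)
q(y, v) = -20 (q(y, v) = 4*(-5) = -20)
d = 2526 (d = 2*((-20 - 14)*(-21 - 16) - 1*(-5)) = 2*(-34*(-37) + 5) = 2*(1258 + 5) = 2*1263 = 2526)
G(d)*Y = -66*12 = -792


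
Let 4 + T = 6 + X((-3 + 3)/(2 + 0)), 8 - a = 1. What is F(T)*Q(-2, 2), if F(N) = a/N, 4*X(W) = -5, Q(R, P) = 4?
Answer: 112/3 ≈ 37.333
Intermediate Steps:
a = 7 (a = 8 - 1*1 = 8 - 1 = 7)
X(W) = -5/4 (X(W) = (1/4)*(-5) = -5/4)
T = 3/4 (T = -4 + (6 - 5/4) = -4 + 19/4 = 3/4 ≈ 0.75000)
F(N) = 7/N
F(T)*Q(-2, 2) = (7/(3/4))*4 = (7*(4/3))*4 = (28/3)*4 = 112/3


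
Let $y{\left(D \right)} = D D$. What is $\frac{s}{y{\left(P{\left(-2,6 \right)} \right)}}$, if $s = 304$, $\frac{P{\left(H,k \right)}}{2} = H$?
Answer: $19$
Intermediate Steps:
$P{\left(H,k \right)} = 2 H$
$y{\left(D \right)} = D^{2}$
$\frac{s}{y{\left(P{\left(-2,6 \right)} \right)}} = \frac{304}{\left(2 \left(-2\right)\right)^{2}} = \frac{304}{\left(-4\right)^{2}} = \frac{304}{16} = 304 \cdot \frac{1}{16} = 19$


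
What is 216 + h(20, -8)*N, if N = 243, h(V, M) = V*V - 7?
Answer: 95715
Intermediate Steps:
h(V, M) = -7 + V² (h(V, M) = V² - 7 = -7 + V²)
216 + h(20, -8)*N = 216 + (-7 + 20²)*243 = 216 + (-7 + 400)*243 = 216 + 393*243 = 216 + 95499 = 95715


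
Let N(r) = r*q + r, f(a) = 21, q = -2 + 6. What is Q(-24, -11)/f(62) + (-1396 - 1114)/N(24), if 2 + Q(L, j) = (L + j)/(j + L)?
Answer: -587/28 ≈ -20.964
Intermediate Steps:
q = 4
N(r) = 5*r (N(r) = r*4 + r = 4*r + r = 5*r)
Q(L, j) = -1 (Q(L, j) = -2 + (L + j)/(j + L) = -2 + (L + j)/(L + j) = -2 + 1 = -1)
Q(-24, -11)/f(62) + (-1396 - 1114)/N(24) = -1/21 + (-1396 - 1114)/((5*24)) = -1*1/21 - 2510/120 = -1/21 - 2510*1/120 = -1/21 - 251/12 = -587/28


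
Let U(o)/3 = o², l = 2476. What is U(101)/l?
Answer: 30603/2476 ≈ 12.360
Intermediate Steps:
U(o) = 3*o²
U(101)/l = (3*101²)/2476 = (3*10201)*(1/2476) = 30603*(1/2476) = 30603/2476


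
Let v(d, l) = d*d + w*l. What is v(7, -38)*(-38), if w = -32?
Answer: -48070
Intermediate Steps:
v(d, l) = d**2 - 32*l (v(d, l) = d*d - 32*l = d**2 - 32*l)
v(7, -38)*(-38) = (7**2 - 32*(-38))*(-38) = (49 + 1216)*(-38) = 1265*(-38) = -48070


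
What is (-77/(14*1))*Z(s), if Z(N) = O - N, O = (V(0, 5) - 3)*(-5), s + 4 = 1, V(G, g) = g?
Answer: 77/2 ≈ 38.500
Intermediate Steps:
s = -3 (s = -4 + 1 = -3)
O = -10 (O = (5 - 3)*(-5) = 2*(-5) = -10)
Z(N) = -10 - N
(-77/(14*1))*Z(s) = (-77/(14*1))*(-10 - 1*(-3)) = (-77/14)*(-10 + 3) = -77*1/14*(-7) = -11/2*(-7) = 77/2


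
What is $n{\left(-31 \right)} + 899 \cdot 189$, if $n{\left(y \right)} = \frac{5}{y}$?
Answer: $\frac{5267236}{31} \approx 1.6991 \cdot 10^{5}$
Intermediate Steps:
$n{\left(-31 \right)} + 899 \cdot 189 = \frac{5}{-31} + 899 \cdot 189 = 5 \left(- \frac{1}{31}\right) + 169911 = - \frac{5}{31} + 169911 = \frac{5267236}{31}$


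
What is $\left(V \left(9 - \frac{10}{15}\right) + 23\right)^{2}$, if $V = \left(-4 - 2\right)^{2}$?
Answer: $104329$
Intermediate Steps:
$V = 36$ ($V = \left(-6\right)^{2} = 36$)
$\left(V \left(9 - \frac{10}{15}\right) + 23\right)^{2} = \left(36 \left(9 - \frac{10}{15}\right) + 23\right)^{2} = \left(36 \left(9 - \frac{2}{3}\right) + 23\right)^{2} = \left(36 \cdot \frac{25}{3} + 23\right)^{2} = \left(300 + 23\right)^{2} = 323^{2} = 104329$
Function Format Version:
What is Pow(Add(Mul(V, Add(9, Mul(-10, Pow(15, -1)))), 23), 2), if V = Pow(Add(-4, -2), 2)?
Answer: 104329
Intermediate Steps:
V = 36 (V = Pow(-6, 2) = 36)
Pow(Add(Mul(V, Add(9, Mul(-10, Pow(15, -1)))), 23), 2) = Pow(Add(Mul(36, Add(9, Mul(-10, Pow(15, -1)))), 23), 2) = Pow(Add(Mul(36, Add(9, Mul(-10, Rational(1, 15)))), 23), 2) = Pow(Add(Mul(36, Add(9, Rational(-2, 3))), 23), 2) = Pow(Add(Mul(36, Rational(25, 3)), 23), 2) = Pow(Add(300, 23), 2) = Pow(323, 2) = 104329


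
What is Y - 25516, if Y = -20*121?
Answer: -27936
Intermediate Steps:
Y = -2420
Y - 25516 = -2420 - 25516 = -27936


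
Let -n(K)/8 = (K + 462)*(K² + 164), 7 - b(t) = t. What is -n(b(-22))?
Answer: 3947640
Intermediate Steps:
b(t) = 7 - t
n(K) = -8*(164 + K²)*(462 + K) (n(K) = -8*(K + 462)*(K² + 164) = -8*(462 + K)*(164 + K²) = -8*(164 + K²)*(462 + K))
-n(b(-22)) = -(-606144 - 3696*(7 - 1*(-22))² - 1312*(7 - 1*(-22)) - 8*(7 - 1*(-22))³) = -(-606144 - 3696*(7 + 22)² - 1312*(7 + 22) - 8*(7 + 22)³) = -(-606144 - 3696*29² - 1312*29 - 8*29³) = -(-606144 - 3696*841 - 38048 - 8*24389) = -(-606144 - 3108336 - 38048 - 195112) = -1*(-3947640) = 3947640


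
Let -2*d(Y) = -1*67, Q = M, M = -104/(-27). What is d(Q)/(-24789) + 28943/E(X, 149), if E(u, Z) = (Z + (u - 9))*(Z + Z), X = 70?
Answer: 79485733/172366180 ≈ 0.46114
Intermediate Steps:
M = 104/27 (M = -104*(-1/27) = 104/27 ≈ 3.8519)
Q = 104/27 ≈ 3.8519
d(Y) = 67/2 (d(Y) = -(-1)*67/2 = -1/2*(-67) = 67/2)
E(u, Z) = 2*Z*(-9 + Z + u) (E(u, Z) = (Z + (-9 + u))*(2*Z) = (-9 + Z + u)*(2*Z) = 2*Z*(-9 + Z + u))
d(Q)/(-24789) + 28943/E(X, 149) = (67/2)/(-24789) + 28943/((2*149*(-9 + 149 + 70))) = (67/2)*(-1/24789) + 28943/((2*149*210)) = -67/49578 + 28943/62580 = 79485733/172366180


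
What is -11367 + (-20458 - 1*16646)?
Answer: -48471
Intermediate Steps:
-11367 + (-20458 - 1*16646) = -11367 + (-20458 - 16646) = -11367 - 37104 = -48471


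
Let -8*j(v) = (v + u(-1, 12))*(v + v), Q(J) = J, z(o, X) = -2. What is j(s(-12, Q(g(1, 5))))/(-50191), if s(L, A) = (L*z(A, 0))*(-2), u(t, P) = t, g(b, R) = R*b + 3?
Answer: 588/50191 ≈ 0.011715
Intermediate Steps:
g(b, R) = 3 + R*b
s(L, A) = 4*L (s(L, A) = (L*(-2))*(-2) = -2*L*(-2) = 4*L)
j(v) = -v*(-1 + v)/4 (j(v) = -(v - 1)*(v + v)/8 = -(-1 + v)*2*v/8 = -v*(-1 + v)/4)
j(s(-12, Q(g(1, 5))))/(-50191) = ((4*(-12))*(1 - 4*(-12))/4)/(-50191) = ((¼)*(-48)*(1 - 1*(-48)))*(-1/50191) = ((¼)*(-48)*(1 + 48))*(-1/50191) = ((¼)*(-48)*49)*(-1/50191) = -588*(-1/50191) = 588/50191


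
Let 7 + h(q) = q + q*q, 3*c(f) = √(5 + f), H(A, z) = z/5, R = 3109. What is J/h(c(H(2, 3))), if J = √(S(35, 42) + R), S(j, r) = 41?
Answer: -27675*√14/11587 - 4050*√10/11587 ≈ -10.042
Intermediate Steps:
H(A, z) = z/5 (H(A, z) = z*(⅕) = z/5)
c(f) = √(5 + f)/3
h(q) = -7 + q + q² (h(q) = -7 + (q + q*q) = -7 + (q + q²) = -7 + q + q²)
J = 15*√14 (J = √(41 + 3109) = √3150 = 15*√14 ≈ 56.125)
J/h(c(H(2, 3))) = (15*√14)/(-7 + √(5 + (⅕)*3)/3 + (√(5 + (⅕)*3)/3)²) = (15*√14)/(-7 + √(5 + ⅗)/3 + (√(5 + ⅗)/3)²) = (15*√14)/(-7 + √(28/5)/3 + (√(28/5)/3)²) = (15*√14)/(-7 + (2*√35/5)/3 + ((2*√35/5)/3)²) = (15*√14)/(-7 + 2*√35/15 + (2*√35/15)²) = (15*√14)/(-7 + 2*√35/15 + 28/45) = (15*√14)/(-287/45 + 2*√35/15) = 15*√14/(-287/45 + 2*√35/15)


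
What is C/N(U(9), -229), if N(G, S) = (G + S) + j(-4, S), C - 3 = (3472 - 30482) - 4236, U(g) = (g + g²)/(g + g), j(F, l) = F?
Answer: 31243/228 ≈ 137.03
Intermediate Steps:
U(g) = (g + g²)/(2*g) (U(g) = (g + g²)/((2*g)) = (g + g²)*(1/(2*g)) = (g + g²)/(2*g))
C = -31243 (C = 3 + ((3472 - 30482) - 4236) = 3 + (-27010 - 4236) = 3 - 31246 = -31243)
N(G, S) = -4 + G + S (N(G, S) = (G + S) - 4 = -4 + G + S)
C/N(U(9), -229) = -31243/(-4 + (½ + (½)*9) - 229) = -31243/(-4 + (½ + 9/2) - 229) = -31243/(-4 + 5 - 229) = -31243/(-228) = -31243*(-1/228) = 31243/228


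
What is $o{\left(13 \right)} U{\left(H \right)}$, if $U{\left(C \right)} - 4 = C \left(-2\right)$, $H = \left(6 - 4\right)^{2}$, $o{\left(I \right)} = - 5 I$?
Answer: $260$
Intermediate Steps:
$H = 4$ ($H = 2^{2} = 4$)
$U{\left(C \right)} = 4 - 2 C$ ($U{\left(C \right)} = 4 + C \left(-2\right) = 4 - 2 C$)
$o{\left(13 \right)} U{\left(H \right)} = \left(-5\right) 13 \left(4 - 8\right) = - 65 \left(4 - 8\right) = \left(-65\right) \left(-4\right) = 260$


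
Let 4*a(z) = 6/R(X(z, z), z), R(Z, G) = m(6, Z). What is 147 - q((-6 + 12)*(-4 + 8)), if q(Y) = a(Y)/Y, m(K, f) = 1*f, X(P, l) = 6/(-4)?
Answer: 3529/24 ≈ 147.04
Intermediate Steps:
X(P, l) = -3/2 (X(P, l) = 6*(-¼) = -3/2)
m(K, f) = f
R(Z, G) = Z
a(z) = -1 (a(z) = (6/(-3/2))/4 = (6*(-⅔))/4 = (¼)*(-4) = -1)
q(Y) = -1/Y
147 - q((-6 + 12)*(-4 + 8)) = 147 - (-1)/((-6 + 12)*(-4 + 8)) = 147 - (-1)/(6*4) = 147 - (-1)/24 = 147 - 1*(-1/24) = 147 + 1/24 = 3529/24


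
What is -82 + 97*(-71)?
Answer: -6969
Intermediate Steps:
-82 + 97*(-71) = -82 - 6887 = -6969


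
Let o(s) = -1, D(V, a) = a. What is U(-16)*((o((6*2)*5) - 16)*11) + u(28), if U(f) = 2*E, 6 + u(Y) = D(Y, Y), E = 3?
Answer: -1100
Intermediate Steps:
u(Y) = -6 + Y
U(f) = 6 (U(f) = 2*3 = 6)
U(-16)*((o((6*2)*5) - 16)*11) + u(28) = 6*((-1 - 16)*11) + (-6 + 28) = 6*(-17*11) + 22 = 6*(-187) + 22 = -1122 + 22 = -1100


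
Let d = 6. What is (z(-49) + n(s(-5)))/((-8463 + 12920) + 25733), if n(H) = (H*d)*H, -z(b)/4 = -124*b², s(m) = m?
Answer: 595523/15095 ≈ 39.452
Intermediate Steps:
z(b) = 496*b² (z(b) = -(-496)*b² = 496*b²)
n(H) = 6*H² (n(H) = (H*6)*H = (6*H)*H = 6*H²)
(z(-49) + n(s(-5)))/((-8463 + 12920) + 25733) = (496*(-49)² + 6*(-5)²)/((-8463 + 12920) + 25733) = (496*2401 + 6*25)/(4457 + 25733) = (1190896 + 150)/30190 = 1191046*(1/30190) = 595523/15095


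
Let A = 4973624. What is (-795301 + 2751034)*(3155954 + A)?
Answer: 15899283970674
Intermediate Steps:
(-795301 + 2751034)*(3155954 + A) = (-795301 + 2751034)*(3155954 + 4973624) = 1955733*8129578 = 15899283970674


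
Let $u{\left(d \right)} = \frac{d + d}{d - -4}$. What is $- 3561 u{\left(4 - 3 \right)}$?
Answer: $- \frac{7122}{5} \approx -1424.4$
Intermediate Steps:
$u{\left(d \right)} = \frac{2 d}{4 + d}$ ($u{\left(d \right)} = \frac{2 d}{d + 4} = \frac{2 d}{4 + d}$)
$- 3561 u{\left(4 - 3 \right)} = - 3561 \frac{2 \left(4 - 3\right)}{4 + \left(4 - 3\right)} = - 3561 \cdot 2 \cdot 1 \frac{1}{4 + 1} = - 3561 \cdot 2 \cdot 1 \cdot \frac{1}{5} = \left(-3561\right) \frac{2}{5} = - \frac{7122}{5}$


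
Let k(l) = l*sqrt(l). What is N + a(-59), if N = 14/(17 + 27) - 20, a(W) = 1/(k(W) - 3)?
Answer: (-25547*sqrt(59) + 1321*I)/(22*(-3*I + 59*sqrt(59))) ≈ -19.682 + 0.0022065*I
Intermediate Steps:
k(l) = l**(3/2)
a(W) = 1/(-3 + W**(3/2)) (a(W) = 1/(W**(3/2) - 3) = 1/(-3 + W**(3/2)))
N = -433/22 (N = 14/44 - 20 = 14*(1/44) - 20 = 7/22 - 20 = -433/22 ≈ -19.682)
N + a(-59) = -433/22 + 1/(-3 + (-59)**(3/2)) = -433/22 + 1/(-3 - 59*I*sqrt(59))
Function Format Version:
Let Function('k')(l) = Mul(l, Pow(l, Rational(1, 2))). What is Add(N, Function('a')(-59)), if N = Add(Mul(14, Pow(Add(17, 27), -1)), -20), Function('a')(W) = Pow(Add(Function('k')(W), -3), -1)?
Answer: Mul(Rational(1, 22), Pow(Add(Mul(-3, I), Mul(59, Pow(59, Rational(1, 2)))), -1), Add(Mul(-25547, Pow(59, Rational(1, 2))), Mul(1321, I))) ≈ Add(-19.682, Mul(0.0022065, I))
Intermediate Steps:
Function('k')(l) = Pow(l, Rational(3, 2))
Function('a')(W) = Pow(Add(-3, Pow(W, Rational(3, 2))), -1) (Function('a')(W) = Pow(Add(Pow(W, Rational(3, 2)), -3), -1) = Pow(Add(-3, Pow(W, Rational(3, 2))), -1))
N = Rational(-433, 22) (N = Add(Mul(14, Pow(44, -1)), -20) = Add(Mul(14, Rational(1, 44)), -20) = Add(Rational(7, 22), -20) = Rational(-433, 22) ≈ -19.682)
Add(N, Function('a')(-59)) = Add(Rational(-433, 22), Pow(Add(-3, Pow(-59, Rational(3, 2))), -1)) = Add(Rational(-433, 22), Pow(Add(-3, Mul(-59, I, Pow(59, Rational(1, 2)))), -1))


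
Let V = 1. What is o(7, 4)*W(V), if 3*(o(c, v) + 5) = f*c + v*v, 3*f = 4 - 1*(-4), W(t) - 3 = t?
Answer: 236/9 ≈ 26.222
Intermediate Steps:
W(t) = 3 + t
f = 8/3 (f = (4 - 1*(-4))/3 = (4 + 4)/3 = (⅓)*8 = 8/3 ≈ 2.6667)
o(c, v) = -5 + v²/3 + 8*c/9 (o(c, v) = -5 + (8*c/3 + v*v)/3 = -5 + (8*c/3 + v²)/3 = -5 + (v² + 8*c/3)/3 = -5 + (v²/3 + 8*c/9) = -5 + v²/3 + 8*c/9)
o(7, 4)*W(V) = (-5 + (⅓)*4² + (8/9)*7)*(3 + 1) = (-5 + (⅓)*16 + 56/9)*4 = (-5 + 16/3 + 56/9)*4 = (59/9)*4 = 236/9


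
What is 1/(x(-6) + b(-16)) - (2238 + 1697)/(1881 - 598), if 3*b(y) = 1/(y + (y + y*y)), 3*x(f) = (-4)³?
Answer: -57270401/18391805 ≈ -3.1139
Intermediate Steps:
x(f) = -64/3 (x(f) = (⅓)*(-4)³ = (⅓)*(-64) = -64/3)
b(y) = 1/(3*(y² + 2*y)) (b(y) = 1/(3*(y + (y + y*y))) = 1/(3*(y + (y + y²))) = 1/(3*(y² + 2*y)))
1/(x(-6) + b(-16)) - (2238 + 1697)/(1881 - 598) = 1/(-64/3 + (⅓)/(-16*(2 - 16))) - (2238 + 1697)/(1881 - 598) = 1/(-64/3 + (⅓)*(-1/16)/(-14)) - 3935/1283 = 1/(-64/3 + (⅓)*(-1/16)*(-1/14)) - 3935/1283 = 1/(-64/3 + 1/672) - 1*3935/1283 = 1/(-14335/672) - 3935/1283 = -672/14335 - 3935/1283 = -57270401/18391805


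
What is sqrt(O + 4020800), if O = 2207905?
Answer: sqrt(6228705) ≈ 2495.7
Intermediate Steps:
sqrt(O + 4020800) = sqrt(2207905 + 4020800) = sqrt(6228705)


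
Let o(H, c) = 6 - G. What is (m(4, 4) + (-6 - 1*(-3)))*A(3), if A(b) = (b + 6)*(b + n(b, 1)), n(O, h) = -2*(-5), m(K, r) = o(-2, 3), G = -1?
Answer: 468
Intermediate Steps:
o(H, c) = 7 (o(H, c) = 6 - 1*(-1) = 6 + 1 = 7)
m(K, r) = 7
n(O, h) = 10
A(b) = (6 + b)*(10 + b) (A(b) = (b + 6)*(b + 10) = (6 + b)*(10 + b))
(m(4, 4) + (-6 - 1*(-3)))*A(3) = (7 + (-6 - 1*(-3)))*(60 + 3**2 + 16*3) = (7 + (-6 + 3))*(60 + 9 + 48) = (7 - 3)*117 = 4*117 = 468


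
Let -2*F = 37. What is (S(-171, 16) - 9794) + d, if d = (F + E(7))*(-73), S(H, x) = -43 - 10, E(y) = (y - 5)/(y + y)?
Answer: -119097/14 ≈ -8506.9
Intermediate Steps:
F = -37/2 (F = -1/2*37 = -37/2 ≈ -18.500)
E(y) = (-5 + y)/(2*y) (E(y) = (-5 + y)/((2*y)) = (-5 + y)*(1/(2*y)) = (-5 + y)/(2*y))
S(H, x) = -53
d = 18761/14 (d = (-37/2 + (1/2)*(-5 + 7)/7)*(-73) = (-37/2 + (1/2)*(1/7)*2)*(-73) = (-37/2 + 1/7)*(-73) = -257/14*(-73) = 18761/14 ≈ 1340.1)
(S(-171, 16) - 9794) + d = (-53 - 9794) + 18761/14 = -9847 + 18761/14 = -119097/14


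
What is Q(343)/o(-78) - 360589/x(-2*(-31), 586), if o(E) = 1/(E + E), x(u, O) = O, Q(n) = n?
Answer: -31716277/586 ≈ -54123.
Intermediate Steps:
o(E) = 1/(2*E)
Q(343)/o(-78) - 360589/x(-2*(-31), 586) = 343/(((½)/(-78))) - 360589/586 = 343/(((½)*(-1/78))) - 360589*1/586 = 343/(-1/156) - 360589/586 = 343*(-156) - 360589/586 = -53508 - 360589/586 = -31716277/586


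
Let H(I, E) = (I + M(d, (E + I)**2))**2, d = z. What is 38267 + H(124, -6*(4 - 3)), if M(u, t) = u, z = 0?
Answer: 53643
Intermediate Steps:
d = 0
H(I, E) = I**2 (H(I, E) = (I + 0)**2 = I**2)
38267 + H(124, -6*(4 - 3)) = 38267 + 124**2 = 38267 + 15376 = 53643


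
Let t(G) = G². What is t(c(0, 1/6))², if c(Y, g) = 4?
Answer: 256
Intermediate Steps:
t(c(0, 1/6))² = (4²)² = 16² = 256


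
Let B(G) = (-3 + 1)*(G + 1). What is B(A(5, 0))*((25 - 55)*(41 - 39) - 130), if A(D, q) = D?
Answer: 2280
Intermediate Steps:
B(G) = -2 - 2*G (B(G) = -2*(1 + G) = -2 - 2*G)
B(A(5, 0))*((25 - 55)*(41 - 39) - 130) = (-2 - 2*5)*((25 - 55)*(41 - 39) - 130) = (-2 - 10)*(-30*2 - 130) = -12*(-60 - 130) = -12*(-190) = 2280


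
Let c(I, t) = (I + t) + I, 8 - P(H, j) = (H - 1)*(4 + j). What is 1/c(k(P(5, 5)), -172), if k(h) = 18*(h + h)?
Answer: -1/2188 ≈ -0.00045704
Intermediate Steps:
P(H, j) = 8 - (-1 + H)*(4 + j) (P(H, j) = 8 - (H - 1)*(4 + j) = 8 - (-1 + H)*(4 + j))
k(h) = 36*h (k(h) = 18*(2*h) = 36*h)
c(I, t) = t + 2*I
1/c(k(P(5, 5)), -172) = 1/(-172 + 2*(36*(12 + 5 - 4*5 - 1*5*5))) = 1/(-172 + 2*(36*(12 + 5 - 20 - 25))) = 1/(-172 + 2*(36*(-28))) = 1/(-172 + 2*(-1008)) = 1/(-172 - 2016) = 1/(-2188) = -1/2188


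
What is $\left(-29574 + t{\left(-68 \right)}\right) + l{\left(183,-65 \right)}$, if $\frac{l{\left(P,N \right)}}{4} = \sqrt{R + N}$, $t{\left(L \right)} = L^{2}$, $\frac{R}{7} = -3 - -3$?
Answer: $-24950 + 4 i \sqrt{65} \approx -24950.0 + 32.249 i$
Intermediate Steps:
$R = 0$ ($R = 7 \left(-3 - -3\right) = 7 \left(-3 + 3\right) = 7 \cdot 0 = 0$)
$l{\left(P,N \right)} = 4 \sqrt{N}$ ($l{\left(P,N \right)} = 4 \sqrt{0 + N} = 4 \sqrt{N}$)
$\left(-29574 + t{\left(-68 \right)}\right) + l{\left(183,-65 \right)} = \left(-29574 + \left(-68\right)^{2}\right) + 4 \sqrt{-65} = \left(-29574 + 4624\right) + 4 i \sqrt{65} = -24950 + 4 i \sqrt{65}$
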